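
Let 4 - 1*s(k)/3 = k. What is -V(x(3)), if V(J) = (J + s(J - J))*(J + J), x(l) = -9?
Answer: 54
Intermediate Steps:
s(k) = 12 - 3*k
V(J) = 2*J*(12 + J) (V(J) = (J + (12 - 3*(J - J)))*(J + J) = (J + (12 - 3*0))*(2*J) = (J + (12 + 0))*(2*J) = (J + 12)*(2*J) = (12 + J)*(2*J) = 2*J*(12 + J))
-V(x(3)) = -2*(-9)*(12 - 9) = -2*(-9)*3 = -1*(-54) = 54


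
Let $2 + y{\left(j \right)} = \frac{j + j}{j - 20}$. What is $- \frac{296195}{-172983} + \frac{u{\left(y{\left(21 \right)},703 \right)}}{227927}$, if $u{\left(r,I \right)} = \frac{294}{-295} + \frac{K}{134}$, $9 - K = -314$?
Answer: $\frac{2668713084697337}{1558568926406730} \approx 1.7123$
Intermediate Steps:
$K = 323$ ($K = 9 - -314 = 9 + 314 = 323$)
$y{\left(j \right)} = -2 + \frac{2 j}{-20 + j}$ ($y{\left(j \right)} = -2 + \frac{j + j}{j - 20} = -2 + \frac{2 j}{-20 + j}$)
$u{\left(r,I \right)} = \frac{55889}{39530}$ ($u{\left(r,I \right)} = \frac{294}{-295} + \frac{323}{134} = 294 \left(- \frac{1}{295}\right) + 323 \cdot \frac{1}{134} = - \frac{294}{295} + \frac{323}{134} = \frac{55889}{39530}$)
$- \frac{296195}{-172983} + \frac{u{\left(y{\left(21 \right)},703 \right)}}{227927} = - \frac{296195}{-172983} + \frac{55889}{39530 \cdot 227927} = \left(-296195\right) \left(- \frac{1}{172983}\right) + \frac{55889}{39530} \cdot \frac{1}{227927} = \frac{296195}{172983} + \frac{55889}{9009954310} = \frac{2668713084697337}{1558568926406730}$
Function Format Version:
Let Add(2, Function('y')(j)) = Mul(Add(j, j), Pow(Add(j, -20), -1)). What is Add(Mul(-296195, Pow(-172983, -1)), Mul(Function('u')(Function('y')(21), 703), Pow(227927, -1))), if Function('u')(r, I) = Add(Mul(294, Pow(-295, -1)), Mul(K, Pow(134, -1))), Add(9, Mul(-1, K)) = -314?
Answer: Rational(2668713084697337, 1558568926406730) ≈ 1.7123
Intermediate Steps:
K = 323 (K = Add(9, Mul(-1, -314)) = Add(9, 314) = 323)
Function('y')(j) = Add(-2, Mul(2, j, Pow(Add(-20, j), -1))) (Function('y')(j) = Add(-2, Mul(Add(j, j), Pow(Add(j, -20), -1))) = Add(-2, Mul(Mul(2, j), Pow(Add(-20, j), -1))) = Add(-2, Mul(2, j, Pow(Add(-20, j), -1))))
Function('u')(r, I) = Rational(55889, 39530) (Function('u')(r, I) = Add(Mul(294, Pow(-295, -1)), Mul(323, Pow(134, -1))) = Add(Mul(294, Rational(-1, 295)), Mul(323, Rational(1, 134))) = Add(Rational(-294, 295), Rational(323, 134)) = Rational(55889, 39530))
Add(Mul(-296195, Pow(-172983, -1)), Mul(Function('u')(Function('y')(21), 703), Pow(227927, -1))) = Add(Mul(-296195, Pow(-172983, -1)), Mul(Rational(55889, 39530), Pow(227927, -1))) = Add(Mul(-296195, Rational(-1, 172983)), Mul(Rational(55889, 39530), Rational(1, 227927))) = Add(Rational(296195, 172983), Rational(55889, 9009954310)) = Rational(2668713084697337, 1558568926406730)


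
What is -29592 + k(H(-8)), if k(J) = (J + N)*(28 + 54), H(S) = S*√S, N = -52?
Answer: -33856 - 1312*I*√2 ≈ -33856.0 - 1855.4*I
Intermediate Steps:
H(S) = S^(3/2)
k(J) = -4264 + 82*J (k(J) = (J - 52)*(28 + 54) = (-52 + J)*82 = -4264 + 82*J)
-29592 + k(H(-8)) = -29592 + (-4264 + 82*(-8)^(3/2)) = -29592 + (-4264 + 82*(-16*I*√2)) = -29592 + (-4264 - 1312*I*√2) = -33856 - 1312*I*√2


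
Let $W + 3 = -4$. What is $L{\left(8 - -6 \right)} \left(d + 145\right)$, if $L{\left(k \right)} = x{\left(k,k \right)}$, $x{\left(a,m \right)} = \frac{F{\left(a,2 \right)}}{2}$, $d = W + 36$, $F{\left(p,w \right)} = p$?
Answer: $1218$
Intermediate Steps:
$W = -7$ ($W = -3 - 4 = -7$)
$d = 29$ ($d = -7 + 36 = 29$)
$x{\left(a,m \right)} = \frac{a}{2}$
$L{\left(k \right)} = \frac{k}{2}$
$L{\left(8 - -6 \right)} \left(d + 145\right) = \frac{8 - -6}{2} \left(29 + 145\right) = \frac{8 + 6}{2} \cdot 174 = \frac{1}{2} \cdot 14 \cdot 174 = 7 \cdot 174 = 1218$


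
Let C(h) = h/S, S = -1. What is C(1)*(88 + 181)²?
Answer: -72361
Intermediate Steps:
C(h) = -h (C(h) = h/(-1) = h*(-1) = -h)
C(1)*(88 + 181)² = (-1*1)*(88 + 181)² = -1*269² = -1*72361 = -72361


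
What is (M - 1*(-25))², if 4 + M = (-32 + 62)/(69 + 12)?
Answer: 332929/729 ≈ 456.69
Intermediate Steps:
M = -98/27 (M = -4 + (-32 + 62)/(69 + 12) = -4 + 30/81 = -4 + 30*(1/81) = -4 + 10/27 = -98/27 ≈ -3.6296)
(M - 1*(-25))² = (-98/27 - 1*(-25))² = (-98/27 + 25)² = (577/27)² = 332929/729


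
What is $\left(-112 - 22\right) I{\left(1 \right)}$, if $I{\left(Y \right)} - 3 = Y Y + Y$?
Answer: $-670$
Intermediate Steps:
$I{\left(Y \right)} = 3 + Y + Y^{2}$ ($I{\left(Y \right)} = 3 + \left(Y Y + Y\right) = 3 + \left(Y^{2} + Y\right) = 3 + \left(Y + Y^{2}\right) = 3 + Y + Y^{2}$)
$\left(-112 - 22\right) I{\left(1 \right)} = \left(-112 - 22\right) \left(3 + 1 + 1^{2}\right) = - 134 \left(3 + 1 + 1\right) = \left(-134\right) 5 = -670$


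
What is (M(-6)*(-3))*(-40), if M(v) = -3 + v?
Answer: -1080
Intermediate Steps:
(M(-6)*(-3))*(-40) = ((-3 - 6)*(-3))*(-40) = -9*(-3)*(-40) = 27*(-40) = -1080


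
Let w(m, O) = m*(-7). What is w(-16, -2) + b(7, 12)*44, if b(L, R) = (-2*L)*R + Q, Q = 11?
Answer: -6796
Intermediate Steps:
w(m, O) = -7*m
b(L, R) = 11 - 2*L*R (b(L, R) = (-2*L)*R + 11 = -2*L*R + 11 = 11 - 2*L*R)
w(-16, -2) + b(7, 12)*44 = -7*(-16) + (11 - 2*7*12)*44 = 112 + (11 - 168)*44 = 112 - 157*44 = 112 - 6908 = -6796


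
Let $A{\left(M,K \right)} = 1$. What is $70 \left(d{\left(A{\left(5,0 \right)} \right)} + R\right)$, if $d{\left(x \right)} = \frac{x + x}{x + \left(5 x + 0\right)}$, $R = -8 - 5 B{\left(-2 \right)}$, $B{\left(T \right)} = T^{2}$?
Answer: $- \frac{5810}{3} \approx -1936.7$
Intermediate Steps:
$R = -28$ ($R = -8 - 5 \left(-2\right)^{2} = -8 - 20 = -28$)
$d{\left(x \right)} = \frac{1}{3}$ ($d{\left(x \right)} = \frac{2 x}{x + 5 x} = \frac{2 x}{6 x} = 2 x \frac{1}{6 x} = \frac{1}{3}$)
$70 \left(d{\left(A{\left(5,0 \right)} \right)} + R\right) = 70 \left(\frac{1}{3} - 28\right) = 70 \left(- \frac{83}{3}\right) = - \frac{5810}{3}$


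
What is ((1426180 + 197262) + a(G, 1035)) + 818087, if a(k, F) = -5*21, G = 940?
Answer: 2441424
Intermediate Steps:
a(k, F) = -105
((1426180 + 197262) + a(G, 1035)) + 818087 = ((1426180 + 197262) - 105) + 818087 = (1623442 - 105) + 818087 = 1623337 + 818087 = 2441424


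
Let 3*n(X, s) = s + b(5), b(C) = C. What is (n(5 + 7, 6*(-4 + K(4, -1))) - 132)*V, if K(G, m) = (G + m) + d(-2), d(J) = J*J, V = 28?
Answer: -10444/3 ≈ -3481.3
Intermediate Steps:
d(J) = J²
K(G, m) = 4 + G + m (K(G, m) = (G + m) + (-2)² = (G + m) + 4 = 4 + G + m)
n(X, s) = 5/3 + s/3 (n(X, s) = (s + 5)/3 = (5 + s)/3 = 5/3 + s/3)
(n(5 + 7, 6*(-4 + K(4, -1))) - 132)*V = ((5/3 + (6*(-4 + (4 + 4 - 1)))/3) - 132)*28 = ((5/3 + (6*(-4 + 7))/3) - 132)*28 = ((5/3 + (6*3)/3) - 132)*28 = ((5/3 + (⅓)*18) - 132)*28 = ((5/3 + 6) - 132)*28 = (23/3 - 132)*28 = -373/3*28 = -10444/3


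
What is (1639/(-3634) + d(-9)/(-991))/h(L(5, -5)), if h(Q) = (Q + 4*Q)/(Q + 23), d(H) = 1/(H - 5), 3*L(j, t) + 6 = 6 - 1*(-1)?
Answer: -11367926/1800647 ≈ -6.3132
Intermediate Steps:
L(j, t) = 1/3 (L(j, t) = -2 + (6 - 1*(-1))/3 = -2 + (6 + 1)/3 = -2 + (1/3)*7 = -2 + 7/3 = 1/3)
d(H) = 1/(-5 + H)
h(Q) = 5*Q/(23 + Q) (h(Q) = (5*Q)/(23 + Q) = 5*Q/(23 + Q))
(1639/(-3634) + d(-9)/(-991))/h(L(5, -5)) = (1639/(-3634) + 1/(-5 - 9*(-991)))/((5*(1/3)/(23 + 1/3))) = (1639*(-1/3634) - 1/991/(-14))/((5*(1/3)/(70/3))) = (-1639/3634 - 1/14*(-1/991))/((5*(1/3)*(3/70))) = (-1639/3634 + 1/13874)/(1/14) = -5683963/12604529*14 = -11367926/1800647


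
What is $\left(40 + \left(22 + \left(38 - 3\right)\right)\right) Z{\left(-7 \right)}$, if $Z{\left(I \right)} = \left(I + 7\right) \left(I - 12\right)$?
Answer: $0$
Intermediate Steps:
$Z{\left(I \right)} = \left(-12 + I\right) \left(7 + I\right)$ ($Z{\left(I \right)} = \left(7 + I\right) \left(-12 + I\right) = \left(-12 + I\right) \left(7 + I\right)$)
$\left(40 + \left(22 + \left(38 - 3\right)\right)\right) Z{\left(-7 \right)} = \left(40 + \left(22 + \left(38 - 3\right)\right)\right) \left(-84 + \left(-7\right)^{2} - -35\right) = \left(40 + \left(22 + \left(38 - 3\right)\right)\right) \left(-84 + 49 + 35\right) = \left(40 + \left(22 + 35\right)\right) 0 = \left(40 + 57\right) 0 = 97 \cdot 0 = 0$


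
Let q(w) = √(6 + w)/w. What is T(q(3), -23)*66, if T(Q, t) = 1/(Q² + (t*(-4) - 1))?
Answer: 33/46 ≈ 0.71739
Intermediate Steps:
q(w) = √(6 + w)/w
T(Q, t) = 1/(-1 + Q² - 4*t) (T(Q, t) = 1/(Q² + (-4*t - 1)) = 1/(Q² + (-1 - 4*t)) = 1/(-1 + Q² - 4*t))
T(q(3), -23)*66 = -1/(1 - (√(6 + 3)/3)² + 4*(-23))*66 = -1/(1 - (√9/3)² - 92)*66 = -1/(1 - ((⅓)*3)² - 92)*66 = -1/(1 - 1*1² - 92)*66 = -1/(1 - 1*1 - 92)*66 = -1/(1 - 1 - 92)*66 = -1/(-92)*66 = -1*(-1/92)*66 = (1/92)*66 = 33/46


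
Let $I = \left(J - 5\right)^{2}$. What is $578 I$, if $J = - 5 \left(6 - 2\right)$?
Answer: $361250$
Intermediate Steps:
$J = -20$ ($J = \left(-5\right) 4 = -20$)
$I = 625$ ($I = \left(-20 - 5\right)^{2} = \left(-25\right)^{2} = 625$)
$578 I = 578 \cdot 625 = 361250$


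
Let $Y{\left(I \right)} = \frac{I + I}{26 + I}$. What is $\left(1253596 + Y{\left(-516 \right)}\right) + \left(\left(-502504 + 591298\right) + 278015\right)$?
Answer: $\frac{396999741}{245} \approx 1.6204 \cdot 10^{6}$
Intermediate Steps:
$Y{\left(I \right)} = \frac{2 I}{26 + I}$
$\left(1253596 + Y{\left(-516 \right)}\right) + \left(\left(-502504 + 591298\right) + 278015\right) = \left(1253596 + 2 \left(-516\right) \frac{1}{26 - 516}\right) + \left(\left(-502504 + 591298\right) + 278015\right) = \left(1253596 + 2 \left(-516\right) \frac{1}{-490}\right) + \left(88794 + 278015\right) = \left(1253596 + 2 \left(-516\right) \left(- \frac{1}{490}\right)\right) + 366809 = \left(1253596 + \frac{516}{245}\right) + 366809 = \frac{307131536}{245} + 366809 = \frac{396999741}{245}$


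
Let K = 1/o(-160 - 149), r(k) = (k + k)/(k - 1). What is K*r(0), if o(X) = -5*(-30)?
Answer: 0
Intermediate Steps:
o(X) = 150
r(k) = 2*k/(-1 + k) (r(k) = (2*k)/(-1 + k) = 2*k/(-1 + k))
K = 1/150 ≈ 0.0066667
K*r(0) = (2*0/(-1 + 0))/150 = (2*0/(-1))/150 = (2*0*(-1))/150 = (1/150)*0 = 0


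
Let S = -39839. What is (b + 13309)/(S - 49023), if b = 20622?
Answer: -33931/88862 ≈ -0.38184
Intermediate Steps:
(b + 13309)/(S - 49023) = (20622 + 13309)/(-39839 - 49023) = 33931/(-88862) = 33931*(-1/88862) = -33931/88862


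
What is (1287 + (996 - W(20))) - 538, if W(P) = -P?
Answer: 1765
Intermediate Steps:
(1287 + (996 - W(20))) - 538 = (1287 + (996 - (-1)*20)) - 538 = (1287 + (996 - 1*(-20))) - 538 = (1287 + (996 + 20)) - 538 = (1287 + 1016) - 538 = 2303 - 538 = 1765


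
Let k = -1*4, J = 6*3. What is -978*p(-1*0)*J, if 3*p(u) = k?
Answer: 23472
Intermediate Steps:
J = 18
k = -4
p(u) = -4/3 (p(u) = (⅓)*(-4) = -4/3)
-978*p(-1*0)*J = -(-1304)*18 = -978*(-24) = 23472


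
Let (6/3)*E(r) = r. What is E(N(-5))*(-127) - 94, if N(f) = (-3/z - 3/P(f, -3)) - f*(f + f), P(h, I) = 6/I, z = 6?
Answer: 6035/2 ≈ 3017.5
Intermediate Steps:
N(f) = 1 - 2*f² (N(f) = (-3/6 - 3/(6/(-3))) - f*(f + f) = (-3*⅙ - 3/(6*(-⅓))) - f*2*f = (-½ - 3/(-2)) - 2*f² = (-½ - 3*(-½)) - 2*f² = (-½ + 3/2) - 2*f² = 1 - 2*f²)
E(r) = r/2
E(N(-5))*(-127) - 94 = ((1 - 2*(-5)²)/2)*(-127) - 94 = ((1 - 2*25)/2)*(-127) - 94 = ((1 - 50)/2)*(-127) - 94 = ((½)*(-49))*(-127) - 94 = -49/2*(-127) - 94 = 6223/2 - 94 = 6035/2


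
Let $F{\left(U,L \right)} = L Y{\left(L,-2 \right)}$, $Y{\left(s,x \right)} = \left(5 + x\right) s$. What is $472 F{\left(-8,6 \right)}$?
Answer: $50976$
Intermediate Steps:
$Y{\left(s,x \right)} = s \left(5 + x\right)$
$F{\left(U,L \right)} = 3 L^{2}$ ($F{\left(U,L \right)} = L L \left(5 - 2\right) = L L 3 = L 3 L = 3 L^{2}$)
$472 F{\left(-8,6 \right)} = 472 \cdot 3 \cdot 6^{2} = 472 \cdot 3 \cdot 36 = 472 \cdot 108 = 50976$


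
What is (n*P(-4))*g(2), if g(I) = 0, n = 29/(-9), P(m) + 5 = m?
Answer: 0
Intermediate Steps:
P(m) = -5 + m
n = -29/9 (n = 29*(-⅑) = -29/9 ≈ -3.2222)
(n*P(-4))*g(2) = -29*(-5 - 4)/9*0 = -29/9*(-9)*0 = 29*0 = 0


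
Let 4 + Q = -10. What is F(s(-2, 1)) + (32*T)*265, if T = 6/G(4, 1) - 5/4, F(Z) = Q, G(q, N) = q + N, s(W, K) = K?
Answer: -438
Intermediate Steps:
G(q, N) = N + q
Q = -14 (Q = -4 - 10 = -14)
F(Z) = -14
T = -1/20 (T = 6/(1 + 4) - 5/4 = 6/5 - 5*1/4 = 6*(1/5) - 5/4 = 6/5 - 5/4 = -1/20 ≈ -0.050000)
F(s(-2, 1)) + (32*T)*265 = -14 + (32*(-1/20))*265 = -14 - 8/5*265 = -14 - 424 = -438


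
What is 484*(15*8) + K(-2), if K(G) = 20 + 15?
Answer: 58115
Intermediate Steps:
K(G) = 35
484*(15*8) + K(-2) = 484*(15*8) + 35 = 484*120 + 35 = 58080 + 35 = 58115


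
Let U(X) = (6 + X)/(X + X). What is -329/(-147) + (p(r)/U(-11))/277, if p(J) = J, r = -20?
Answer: 11171/5817 ≈ 1.9204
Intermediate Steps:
U(X) = (6 + X)/(2*X) (U(X) = (6 + X)/((2*X)) = (6 + X)*(1/(2*X)) = (6 + X)/(2*X))
-329/(-147) + (p(r)/U(-11))/277 = -329/(-147) - 20*(-22/(6 - 11))/277 = -329*(-1/147) - 20/((1/2)*(-1/11)*(-5))*(1/277) = 47/21 - 20/5/22*(1/277) = 47/21 - 20*22/5*(1/277) = 47/21 - 88*1/277 = 47/21 - 88/277 = 11171/5817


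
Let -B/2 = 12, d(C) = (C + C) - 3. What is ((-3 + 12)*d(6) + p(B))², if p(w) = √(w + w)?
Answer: 6513 + 648*I*√3 ≈ 6513.0 + 1122.4*I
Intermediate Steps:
d(C) = -3 + 2*C (d(C) = 2*C - 3 = -3 + 2*C)
B = -24 (B = -2*12 = -24)
p(w) = √2*√w (p(w) = √(2*w) = √2*√w)
((-3 + 12)*d(6) + p(B))² = ((-3 + 12)*(-3 + 2*6) + √2*√(-24))² = (9*(-3 + 12) + √2*(2*I*√6))² = (9*9 + 4*I*√3)² = (81 + 4*I*√3)²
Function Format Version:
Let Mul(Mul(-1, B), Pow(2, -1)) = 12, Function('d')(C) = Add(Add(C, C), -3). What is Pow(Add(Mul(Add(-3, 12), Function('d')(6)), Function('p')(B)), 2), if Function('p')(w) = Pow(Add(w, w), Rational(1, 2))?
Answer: Add(6513, Mul(648, I, Pow(3, Rational(1, 2)))) ≈ Add(6513.0, Mul(1122.4, I))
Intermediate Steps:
Function('d')(C) = Add(-3, Mul(2, C)) (Function('d')(C) = Add(Mul(2, C), -3) = Add(-3, Mul(2, C)))
B = -24 (B = Mul(-2, 12) = -24)
Function('p')(w) = Mul(Pow(2, Rational(1, 2)), Pow(w, Rational(1, 2))) (Function('p')(w) = Pow(Mul(2, w), Rational(1, 2)) = Mul(Pow(2, Rational(1, 2)), Pow(w, Rational(1, 2))))
Pow(Add(Mul(Add(-3, 12), Function('d')(6)), Function('p')(B)), 2) = Pow(Add(Mul(Add(-3, 12), Add(-3, Mul(2, 6))), Mul(Pow(2, Rational(1, 2)), Pow(-24, Rational(1, 2)))), 2) = Pow(Add(Mul(9, Add(-3, 12)), Mul(Pow(2, Rational(1, 2)), Mul(2, I, Pow(6, Rational(1, 2))))), 2) = Pow(Add(Mul(9, 9), Mul(4, I, Pow(3, Rational(1, 2)))), 2) = Pow(Add(81, Mul(4, I, Pow(3, Rational(1, 2)))), 2)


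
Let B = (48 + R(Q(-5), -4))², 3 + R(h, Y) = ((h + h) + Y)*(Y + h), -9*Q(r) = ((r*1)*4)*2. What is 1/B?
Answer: 6561/14600041 ≈ 0.00044938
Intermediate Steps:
Q(r) = -8*r/9 (Q(r) = -(r*1)*4*2/9 = -r*4*2/9 = -4*r*2/9 = -8*r/9)
R(h, Y) = -3 + (Y + h)*(Y + 2*h) (R(h, Y) = -3 + ((h + h) + Y)*(Y + h) = -3 + (2*h + Y)*(Y + h) = -3 + (Y + 2*h)*(Y + h) = -3 + (Y + h)*(Y + 2*h))
B = 14600041/6561 (B = (48 + (-3 + (-4)² + 2*(-8/9*(-5))² + 3*(-4)*(-8/9*(-5))))² = (48 + (-3 + 16 + 2*(40/9)² + 3*(-4)*(40/9)))² = (48 + (-3 + 16 + 2*(1600/81) - 160/3))² = (48 + (-3 + 16 + 3200/81 - 160/3))² = (48 - 67/81)² = (3821/81)² = 14600041/6561 ≈ 2225.3)
1/B = 1/(14600041/6561) = 6561/14600041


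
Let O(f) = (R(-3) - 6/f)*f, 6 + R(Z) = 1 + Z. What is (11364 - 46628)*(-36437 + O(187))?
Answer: 1337880896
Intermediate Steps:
R(Z) = -5 + Z (R(Z) = -6 + (1 + Z) = -5 + Z)
O(f) = f*(-8 - 6/f) (O(f) = ((-5 - 3) - 6/f)*f = (-8 - 6/f)*f = f*(-8 - 6/f))
(11364 - 46628)*(-36437 + O(187)) = (11364 - 46628)*(-36437 + (-6 - 8*187)) = -35264*(-36437 + (-6 - 1496)) = -35264*(-36437 - 1502) = -35264*(-37939) = 1337880896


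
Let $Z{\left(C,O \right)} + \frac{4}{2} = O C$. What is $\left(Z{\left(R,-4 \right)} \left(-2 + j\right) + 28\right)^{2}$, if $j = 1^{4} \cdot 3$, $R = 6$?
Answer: $4$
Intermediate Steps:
$Z{\left(C,O \right)} = -2 + C O$ ($Z{\left(C,O \right)} = -2 + O C = -2 + C O$)
$j = 3$ ($j = 1 \cdot 3 = 3$)
$\left(Z{\left(R,-4 \right)} \left(-2 + j\right) + 28\right)^{2} = \left(\left(-2 + 6 \left(-4\right)\right) \left(-2 + 3\right) + 28\right)^{2} = \left(\left(-2 - 24\right) 1 + 28\right)^{2} = \left(\left(-26\right) 1 + 28\right)^{2} = \left(-26 + 28\right)^{2} = 2^{2} = 4$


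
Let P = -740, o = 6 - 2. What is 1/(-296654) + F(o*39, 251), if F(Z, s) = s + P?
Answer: -145063807/296654 ≈ -489.00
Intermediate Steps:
o = 4
F(Z, s) = -740 + s (F(Z, s) = s - 740 = -740 + s)
1/(-296654) + F(o*39, 251) = 1/(-296654) + (-740 + 251) = -1/296654 - 489 = -145063807/296654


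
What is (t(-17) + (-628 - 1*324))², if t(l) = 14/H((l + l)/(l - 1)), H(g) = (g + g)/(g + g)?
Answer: 879844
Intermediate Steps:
H(g) = 1 (H(g) = (2*g)/((2*g)) = (2*g)*(1/(2*g)) = 1)
t(l) = 14 (t(l) = 14/1 = 14*1 = 14)
(t(-17) + (-628 - 1*324))² = (14 + (-628 - 1*324))² = (14 + (-628 - 324))² = (14 - 952)² = (-938)² = 879844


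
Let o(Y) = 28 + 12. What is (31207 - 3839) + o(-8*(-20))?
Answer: 27408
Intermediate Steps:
o(Y) = 40
(31207 - 3839) + o(-8*(-20)) = (31207 - 3839) + 40 = 27368 + 40 = 27408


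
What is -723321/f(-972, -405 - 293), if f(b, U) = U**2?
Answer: -723321/487204 ≈ -1.4846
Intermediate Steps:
-723321/f(-972, -405 - 293) = -723321/(-405 - 293)**2 = -723321/((-698)**2) = -723321/487204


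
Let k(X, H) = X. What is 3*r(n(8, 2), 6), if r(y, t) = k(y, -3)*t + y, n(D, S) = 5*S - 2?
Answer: 168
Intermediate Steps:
n(D, S) = -2 + 5*S
r(y, t) = y + t*y (r(y, t) = y*t + y = t*y + y = y + t*y)
3*r(n(8, 2), 6) = 3*((-2 + 5*2)*(1 + 6)) = 3*((-2 + 10)*7) = 3*(8*7) = 3*56 = 168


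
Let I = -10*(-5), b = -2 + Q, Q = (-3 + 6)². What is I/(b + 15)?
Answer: 25/11 ≈ 2.2727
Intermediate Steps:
Q = 9 (Q = 3² = 9)
b = 7 (b = -2 + 9 = 7)
I = 50
I/(b + 15) = 50/(7 + 15) = 50/22 = 50*(1/22) = 25/11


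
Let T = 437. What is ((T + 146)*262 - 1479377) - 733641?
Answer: -2060272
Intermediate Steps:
((T + 146)*262 - 1479377) - 733641 = ((437 + 146)*262 - 1479377) - 733641 = (583*262 - 1479377) - 733641 = (152746 - 1479377) - 733641 = -1326631 - 733641 = -2060272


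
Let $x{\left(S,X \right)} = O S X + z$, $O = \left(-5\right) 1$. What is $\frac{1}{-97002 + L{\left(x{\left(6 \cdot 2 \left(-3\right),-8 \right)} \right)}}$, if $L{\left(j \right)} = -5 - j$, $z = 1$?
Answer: $- \frac{1}{95568} \approx -1.0464 \cdot 10^{-5}$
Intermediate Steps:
$O = -5$
$x{\left(S,X \right)} = 1 - 5 S X$ ($x{\left(S,X \right)} = - 5 S X + 1 = 1 - 5 S X$)
$\frac{1}{-97002 + L{\left(x{\left(6 \cdot 2 \left(-3\right),-8 \right)} \right)}} = \frac{1}{-97002 - \left(6 - 5 \cdot 6 \cdot 2 \left(-3\right) \left(-8\right)\right)} = \frac{1}{-97002 - \left(6 - 5 \cdot 12 \left(-3\right) \left(-8\right)\right)} = \frac{1}{-97002 - \left(6 - \left(-180\right) \left(-8\right)\right)} = \frac{1}{-97002 - -1434} = \frac{1}{-97002 + \left(-5 + 1439\right)} = \frac{1}{-97002 + 1434} = \frac{1}{-95568} = - \frac{1}{95568}$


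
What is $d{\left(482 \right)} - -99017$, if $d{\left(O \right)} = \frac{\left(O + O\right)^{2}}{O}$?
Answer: $100945$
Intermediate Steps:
$d{\left(O \right)} = 4 O$ ($d{\left(O \right)} = \frac{\left(2 O\right)^{2}}{O} = \frac{4 O^{2}}{O} = 4 O$)
$d{\left(482 \right)} - -99017 = 4 \cdot 482 - -99017 = 1928 + 99017 = 100945$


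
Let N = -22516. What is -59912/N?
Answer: 14978/5629 ≈ 2.6609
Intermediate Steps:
-59912/N = -59912/(-22516) = -59912*(-1/22516) = 14978/5629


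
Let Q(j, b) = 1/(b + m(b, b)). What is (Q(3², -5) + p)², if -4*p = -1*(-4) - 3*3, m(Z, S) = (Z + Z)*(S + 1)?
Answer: 32041/19600 ≈ 1.6347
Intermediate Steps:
m(Z, S) = 2*Z*(1 + S) (m(Z, S) = (2*Z)*(1 + S) = 2*Z*(1 + S))
p = 5/4 (p = -(-1*(-4) - 3*3)/4 = -(4 - 9)/4 = -¼*(-5) = 5/4 ≈ 1.2500)
Q(j, b) = 1/(b + 2*b*(1 + b))
(Q(3², -5) + p)² = (1/((-5)*(3 + 2*(-5))) + 5/4)² = (-1/(5*(3 - 10)) + 5/4)² = (-⅕/(-7) + 5/4)² = (-⅕*(-⅐) + 5/4)² = (1/35 + 5/4)² = (179/140)² = 32041/19600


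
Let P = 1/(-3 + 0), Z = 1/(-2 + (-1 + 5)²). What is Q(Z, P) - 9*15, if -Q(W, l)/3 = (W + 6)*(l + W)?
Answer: -25525/196 ≈ -130.23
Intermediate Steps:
Z = 1/14 (Z = 1/(-2 + 4²) = 1/(-2 + 16) = 1/14 ≈ 0.071429)
P = -⅓ (P = 1/(-3) = -⅓ ≈ -0.33333)
Q(W, l) = -3*(6 + W)*(W + l) (Q(W, l) = -3*(W + 6)*(l + W) = -3*(6 + W)*(W + l))
Q(Z, P) - 9*15 = (-18*1/14 - 18*(-⅓) - 3*(1/14)² - 3*1/14*(-⅓)) - 9*15 = (-9/7 + 6 - 3*1/196 + 1/14) - 135 = (-9/7 + 6 - 3/196 + 1/14) - 135 = 935/196 - 135 = -25525/196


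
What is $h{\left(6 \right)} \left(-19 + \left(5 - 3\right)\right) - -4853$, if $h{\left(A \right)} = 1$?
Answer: $4836$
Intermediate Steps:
$h{\left(6 \right)} \left(-19 + \left(5 - 3\right)\right) - -4853 = 1 \left(-19 + \left(5 - 3\right)\right) - -4853 = 1 \left(-19 + \left(5 - 3\right)\right) + 4853 = 1 \left(-19 + 2\right) + 4853 = 1 \left(-17\right) + 4853 = -17 + 4853 = 4836$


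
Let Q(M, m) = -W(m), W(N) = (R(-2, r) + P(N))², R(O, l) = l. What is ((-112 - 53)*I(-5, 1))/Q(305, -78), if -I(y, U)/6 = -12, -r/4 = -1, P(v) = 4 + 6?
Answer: 2970/49 ≈ 60.612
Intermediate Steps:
P(v) = 10
r = 4 (r = -4*(-1) = 4)
I(y, U) = 72 (I(y, U) = -6*(-12) = 72)
W(N) = 196 (W(N) = (4 + 10)² = 14² = 196)
Q(M, m) = -196 (Q(M, m) = -1*196 = -196)
((-112 - 53)*I(-5, 1))/Q(305, -78) = ((-112 - 53)*72)/(-196) = -165*72*(-1/196) = -11880*(-1/196) = 2970/49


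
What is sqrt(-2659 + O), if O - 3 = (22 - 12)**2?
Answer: 6*I*sqrt(71) ≈ 50.557*I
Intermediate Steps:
O = 103 (O = 3 + (22 - 12)**2 = 3 + 10**2 = 3 + 100 = 103)
sqrt(-2659 + O) = sqrt(-2659 + 103) = sqrt(-2556) = 6*I*sqrt(71)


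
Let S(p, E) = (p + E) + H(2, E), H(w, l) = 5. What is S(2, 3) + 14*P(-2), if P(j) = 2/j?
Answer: -4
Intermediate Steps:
S(p, E) = 5 + E + p (S(p, E) = (p + E) + 5 = (E + p) + 5 = 5 + E + p)
S(2, 3) + 14*P(-2) = (5 + 3 + 2) + 14*(2/(-2)) = 10 + 14*(2*(-½)) = 10 + 14*(-1) = 10 - 14 = -4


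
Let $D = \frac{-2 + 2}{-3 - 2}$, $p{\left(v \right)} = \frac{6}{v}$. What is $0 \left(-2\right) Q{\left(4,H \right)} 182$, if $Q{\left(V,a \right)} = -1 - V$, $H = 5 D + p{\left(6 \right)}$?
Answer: $0$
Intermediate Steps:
$D = 0$ ($D = \frac{0}{-5} = 0 \left(- \frac{1}{5}\right) = 0$)
$H = 1$ ($H = 5 \cdot 0 + \frac{6}{6} = 0 + 6 \cdot \frac{1}{6} = 0 + 1 = 1$)
$0 \left(-2\right) Q{\left(4,H \right)} 182 = 0 \left(-2\right) \left(-1 - 4\right) 182 = 0 \left(-1 - 4\right) 182 = 0 \left(-5\right) 182 = 0 \cdot 182 = 0$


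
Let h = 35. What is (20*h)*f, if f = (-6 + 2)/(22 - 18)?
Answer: -700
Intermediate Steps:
f = -1 (f = -4/4 = -4*1/4 = -1)
(20*h)*f = (20*35)*(-1) = 700*(-1) = -700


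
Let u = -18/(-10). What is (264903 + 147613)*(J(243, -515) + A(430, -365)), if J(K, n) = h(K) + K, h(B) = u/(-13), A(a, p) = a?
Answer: 1387830752/5 ≈ 2.7757e+8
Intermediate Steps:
u = 9/5 (u = -18*(-⅒) = 9/5 ≈ 1.8000)
h(B) = -9/65 (h(B) = (9/5)/(-13) = (9/5)*(-1/13) = -9/65)
J(K, n) = -9/65 + K
(264903 + 147613)*(J(243, -515) + A(430, -365)) = (264903 + 147613)*((-9/65 + 243) + 430) = 412516*(15786/65 + 430) = 412516*(43736/65) = 1387830752/5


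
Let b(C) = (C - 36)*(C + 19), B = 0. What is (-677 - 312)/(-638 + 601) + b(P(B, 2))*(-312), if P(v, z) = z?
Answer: 8243405/37 ≈ 2.2279e+5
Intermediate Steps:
b(C) = (-36 + C)*(19 + C)
(-677 - 312)/(-638 + 601) + b(P(B, 2))*(-312) = (-677 - 312)/(-638 + 601) + (-684 + 2**2 - 17*2)*(-312) = -989/(-37) + (-684 + 4 - 34)*(-312) = -989*(-1/37) - 714*(-312) = 989/37 + 222768 = 8243405/37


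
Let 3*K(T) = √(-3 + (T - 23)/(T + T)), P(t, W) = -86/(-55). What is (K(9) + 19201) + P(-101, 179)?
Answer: 1056141/55 + I*√34/9 ≈ 19203.0 + 0.64788*I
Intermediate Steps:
P(t, W) = 86/55 (P(t, W) = -86*(-1/55) = 86/55)
K(T) = √(-3 + (-23 + T)/(2*T))/3 (K(T) = √(-3 + (T - 23)/(T + T))/3 = √(-3 + (-23 + T)/((2*T)))/3 = √(-3 + (-23 + T)*(1/(2*T)))/3 = √(-3 + (-23 + T)/(2*T))/3)
(K(9) + 19201) + P(-101, 179) = (√(-10 - 46/9)/6 + 19201) + 86/55 = (√(-136/9)/6 + 19201) + 86/55 = ((2*I*√34/3)/6 + 19201) + 86/55 = (I*√34/9 + 19201) + 86/55 = (19201 + I*√34/9) + 86/55 = 1056141/55 + I*√34/9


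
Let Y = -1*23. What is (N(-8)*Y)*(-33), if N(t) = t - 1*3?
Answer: -8349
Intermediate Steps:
Y = -23
N(t) = -3 + t (N(t) = t - 3 = -3 + t)
(N(-8)*Y)*(-33) = ((-3 - 8)*(-23))*(-33) = -11*(-23)*(-33) = 253*(-33) = -8349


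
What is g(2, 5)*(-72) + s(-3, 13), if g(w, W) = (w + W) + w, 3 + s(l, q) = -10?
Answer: -661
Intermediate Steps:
s(l, q) = -13 (s(l, q) = -3 - 10 = -13)
g(w, W) = W + 2*w (g(w, W) = (W + w) + w = W + 2*w)
g(2, 5)*(-72) + s(-3, 13) = (5 + 2*2)*(-72) - 13 = (5 + 4)*(-72) - 13 = 9*(-72) - 13 = -648 - 13 = -661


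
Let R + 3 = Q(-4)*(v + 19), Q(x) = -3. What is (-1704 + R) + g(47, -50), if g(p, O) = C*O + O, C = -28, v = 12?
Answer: -450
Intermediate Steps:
g(p, O) = -27*O (g(p, O) = -28*O + O = -27*O)
R = -96 (R = -3 - 3*(12 + 19) = -3 - 3*31 = -3 - 93 = -96)
(-1704 + R) + g(47, -50) = (-1704 - 96) - 27*(-50) = -1800 + 1350 = -450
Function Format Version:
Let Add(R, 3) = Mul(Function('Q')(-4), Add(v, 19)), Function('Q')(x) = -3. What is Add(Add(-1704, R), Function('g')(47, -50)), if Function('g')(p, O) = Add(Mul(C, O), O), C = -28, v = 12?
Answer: -450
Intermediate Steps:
Function('g')(p, O) = Mul(-27, O) (Function('g')(p, O) = Add(Mul(-28, O), O) = Mul(-27, O))
R = -96 (R = Add(-3, Mul(-3, Add(12, 19))) = Add(-3, Mul(-3, 31)) = Add(-3, -93) = -96)
Add(Add(-1704, R), Function('g')(47, -50)) = Add(Add(-1704, -96), Mul(-27, -50)) = Add(-1800, 1350) = -450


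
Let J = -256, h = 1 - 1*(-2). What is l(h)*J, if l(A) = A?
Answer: -768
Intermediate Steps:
h = 3 (h = 1 + 2 = 3)
l(h)*J = 3*(-256) = -768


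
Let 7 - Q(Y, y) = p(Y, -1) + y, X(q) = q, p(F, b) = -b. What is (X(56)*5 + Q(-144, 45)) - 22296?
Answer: -22055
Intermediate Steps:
Q(Y, y) = 6 - y (Q(Y, y) = 7 - (-1*(-1) + y) = 7 - (1 + y) = 7 + (-1 - y) = 6 - y)
(X(56)*5 + Q(-144, 45)) - 22296 = (56*5 + (6 - 1*45)) - 22296 = (280 + (6 - 45)) - 22296 = (280 - 39) - 22296 = 241 - 22296 = -22055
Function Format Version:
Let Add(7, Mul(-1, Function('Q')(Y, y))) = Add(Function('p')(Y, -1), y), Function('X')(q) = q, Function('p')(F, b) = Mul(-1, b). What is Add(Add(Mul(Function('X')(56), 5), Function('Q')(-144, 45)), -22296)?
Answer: -22055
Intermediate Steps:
Function('Q')(Y, y) = Add(6, Mul(-1, y)) (Function('Q')(Y, y) = Add(7, Mul(-1, Add(Mul(-1, -1), y))) = Add(7, Mul(-1, Add(1, y))) = Add(7, Add(-1, Mul(-1, y))) = Add(6, Mul(-1, y)))
Add(Add(Mul(Function('X')(56), 5), Function('Q')(-144, 45)), -22296) = Add(Add(Mul(56, 5), Add(6, Mul(-1, 45))), -22296) = Add(Add(280, Add(6, -45)), -22296) = Add(Add(280, -39), -22296) = Add(241, -22296) = -22055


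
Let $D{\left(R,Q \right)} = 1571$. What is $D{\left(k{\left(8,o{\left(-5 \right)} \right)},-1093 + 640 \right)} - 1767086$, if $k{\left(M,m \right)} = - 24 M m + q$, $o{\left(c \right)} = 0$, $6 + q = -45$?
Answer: $-1765515$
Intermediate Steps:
$q = -51$ ($q = -6 - 45 = -51$)
$k{\left(M,m \right)} = -51 - 24 M m$ ($k{\left(M,m \right)} = - 24 M m - 51 = -51 - 24 M m$)
$D{\left(k{\left(8,o{\left(-5 \right)} \right)},-1093 + 640 \right)} - 1767086 = 1571 - 1767086 = -1765515$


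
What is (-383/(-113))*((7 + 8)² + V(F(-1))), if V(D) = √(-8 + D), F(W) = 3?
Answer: 86175/113 + 383*I*√5/113 ≈ 762.61 + 7.5789*I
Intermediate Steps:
(-383/(-113))*((7 + 8)² + V(F(-1))) = (-383/(-113))*((7 + 8)² + √(-8 + 3)) = (-383*(-1/113))*(15² + √(-5)) = 383*(225 + I*√5)/113 = 86175/113 + 383*I*√5/113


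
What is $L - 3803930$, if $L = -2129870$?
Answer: $-5933800$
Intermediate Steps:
$L - 3803930 = -2129870 - 3803930 = -5933800$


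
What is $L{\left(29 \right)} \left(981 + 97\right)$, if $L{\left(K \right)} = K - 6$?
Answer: $24794$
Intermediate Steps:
$L{\left(K \right)} = -6 + K$
$L{\left(29 \right)} \left(981 + 97\right) = \left(-6 + 29\right) \left(981 + 97\right) = 23 \cdot 1078 = 24794$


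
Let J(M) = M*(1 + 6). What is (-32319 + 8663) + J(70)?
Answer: -23166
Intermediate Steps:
J(M) = 7*M (J(M) = M*7 = 7*M)
(-32319 + 8663) + J(70) = (-32319 + 8663) + 7*70 = -23656 + 490 = -23166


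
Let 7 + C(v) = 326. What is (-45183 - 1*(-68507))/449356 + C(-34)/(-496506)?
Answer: 2859290345/55776987534 ≈ 0.051263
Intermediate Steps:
C(v) = 319 (C(v) = -7 + 326 = 319)
(-45183 - 1*(-68507))/449356 + C(-34)/(-496506) = (-45183 - 1*(-68507))/449356 + 319/(-496506) = (-45183 + 68507)*(1/449356) + 319*(-1/496506) = 23324*(1/449356) - 319/496506 = 5831/112339 - 319/496506 = 2859290345/55776987534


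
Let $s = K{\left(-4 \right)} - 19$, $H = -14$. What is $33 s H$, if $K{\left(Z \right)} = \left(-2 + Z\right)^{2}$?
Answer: $-7854$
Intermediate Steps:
$s = 17$ ($s = \left(-2 - 4\right)^{2} - 19 = \left(-6\right)^{2} - 19 = 36 - 19 = 17$)
$33 s H = 33 \cdot 17 \left(-14\right) = 561 \left(-14\right) = -7854$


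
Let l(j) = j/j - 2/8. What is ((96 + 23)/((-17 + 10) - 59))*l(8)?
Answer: -119/88 ≈ -1.3523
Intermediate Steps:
l(j) = 3/4 (l(j) = 1 - 2*1/8 = 1 - 1/4 = 3/4)
((96 + 23)/((-17 + 10) - 59))*l(8) = ((96 + 23)/((-17 + 10) - 59))*(3/4) = (119/(-7 - 59))*(3/4) = (119/(-66))*(3/4) = (119*(-1/66))*(3/4) = -119/66*3/4 = -119/88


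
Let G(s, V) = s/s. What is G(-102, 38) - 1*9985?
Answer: -9984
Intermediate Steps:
G(s, V) = 1
G(-102, 38) - 1*9985 = 1 - 1*9985 = 1 - 9985 = -9984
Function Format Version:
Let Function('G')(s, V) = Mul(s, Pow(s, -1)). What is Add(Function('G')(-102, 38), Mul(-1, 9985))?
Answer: -9984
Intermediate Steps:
Function('G')(s, V) = 1
Add(Function('G')(-102, 38), Mul(-1, 9985)) = Add(1, Mul(-1, 9985)) = Add(1, -9985) = -9984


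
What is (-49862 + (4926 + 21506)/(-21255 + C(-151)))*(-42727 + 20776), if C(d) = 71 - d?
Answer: 852653162814/779 ≈ 1.0945e+9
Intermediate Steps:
(-49862 + (4926 + 21506)/(-21255 + C(-151)))*(-42727 + 20776) = (-49862 + (4926 + 21506)/(-21255 + (71 - 1*(-151))))*(-42727 + 20776) = (-49862 + 26432/(-21255 + (71 + 151)))*(-21951) = (-49862 + 26432/(-21255 + 222))*(-21951) = (-49862 + 26432/(-21033))*(-21951) = (-49862 + 26432*(-1/21033))*(-21951) = (-49862 - 26432/21033)*(-21951) = -1048773878/21033*(-21951) = 852653162814/779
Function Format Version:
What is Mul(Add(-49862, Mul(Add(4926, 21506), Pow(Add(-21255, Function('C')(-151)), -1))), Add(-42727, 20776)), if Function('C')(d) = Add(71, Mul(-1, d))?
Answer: Rational(852653162814, 779) ≈ 1.0945e+9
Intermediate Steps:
Mul(Add(-49862, Mul(Add(4926, 21506), Pow(Add(-21255, Function('C')(-151)), -1))), Add(-42727, 20776)) = Mul(Add(-49862, Mul(Add(4926, 21506), Pow(Add(-21255, Add(71, Mul(-1, -151))), -1))), Add(-42727, 20776)) = Mul(Add(-49862, Mul(26432, Pow(Add(-21255, Add(71, 151)), -1))), -21951) = Mul(Add(-49862, Mul(26432, Pow(Add(-21255, 222), -1))), -21951) = Mul(Add(-49862, Mul(26432, Pow(-21033, -1))), -21951) = Mul(Add(-49862, Mul(26432, Rational(-1, 21033))), -21951) = Mul(Add(-49862, Rational(-26432, 21033)), -21951) = Mul(Rational(-1048773878, 21033), -21951) = Rational(852653162814, 779)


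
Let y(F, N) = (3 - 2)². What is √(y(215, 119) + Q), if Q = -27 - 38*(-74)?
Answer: √2786 ≈ 52.783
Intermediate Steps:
y(F, N) = 1 (y(F, N) = 1² = 1)
Q = 2785 (Q = -27 + 2812 = 2785)
√(y(215, 119) + Q) = √(1 + 2785) = √2786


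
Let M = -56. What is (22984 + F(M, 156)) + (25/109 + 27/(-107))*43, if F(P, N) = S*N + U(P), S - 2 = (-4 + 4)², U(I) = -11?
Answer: 271561431/11663 ≈ 23284.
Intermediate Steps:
S = 2 (S = 2 + (-4 + 4)² = 2 + 0² = 2 + 0 = 2)
F(P, N) = -11 + 2*N (F(P, N) = 2*N - 11 = -11 + 2*N)
(22984 + F(M, 156)) + (25/109 + 27/(-107))*43 = (22984 + (-11 + 2*156)) + (25/109 + 27/(-107))*43 = (22984 + (-11 + 312)) + (25*(1/109) + 27*(-1/107))*43 = (22984 + 301) + (25/109 - 27/107)*43 = 23285 - 268/11663*43 = 23285 - 11524/11663 = 271561431/11663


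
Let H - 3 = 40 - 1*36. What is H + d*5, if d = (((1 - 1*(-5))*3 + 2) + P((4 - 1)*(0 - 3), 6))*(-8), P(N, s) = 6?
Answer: -1033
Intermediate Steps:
d = -208 (d = (((1 - 1*(-5))*3 + 2) + 6)*(-8) = (((1 + 5)*3 + 2) + 6)*(-8) = ((6*3 + 2) + 6)*(-8) = ((18 + 2) + 6)*(-8) = (20 + 6)*(-8) = 26*(-8) = -208)
H = 7 (H = 3 + (40 - 1*36) = 3 + (40 - 36) = 3 + 4 = 7)
H + d*5 = 7 - 208*5 = 7 - 1040 = -1033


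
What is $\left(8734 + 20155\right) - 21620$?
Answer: $7269$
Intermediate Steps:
$\left(8734 + 20155\right) - 21620 = 28889 - 21620 = 7269$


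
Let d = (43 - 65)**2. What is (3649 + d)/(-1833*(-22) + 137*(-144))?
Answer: 4133/20598 ≈ 0.20065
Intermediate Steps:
d = 484 (d = (-22)**2 = 484)
(3649 + d)/(-1833*(-22) + 137*(-144)) = (3649 + 484)/(-1833*(-22) + 137*(-144)) = 4133/(40326 - 19728) = 4133/20598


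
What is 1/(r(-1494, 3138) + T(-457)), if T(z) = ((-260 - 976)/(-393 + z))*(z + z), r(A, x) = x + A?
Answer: 425/133848 ≈ 0.0031752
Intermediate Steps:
r(A, x) = A + x
T(z) = -2472*z/(-393 + z) (T(z) = (-1236/(-393 + z))*(2*z) = -2472*z/(-393 + z))
1/(r(-1494, 3138) + T(-457)) = 1/((-1494 + 3138) - 2472*(-457)/(-393 - 457)) = 1/(1644 - 2472*(-457)/(-850)) = 1/(1644 - 2472*(-457)*(-1/850)) = 1/(1644 - 564852/425) = 1/(133848/425) = 425/133848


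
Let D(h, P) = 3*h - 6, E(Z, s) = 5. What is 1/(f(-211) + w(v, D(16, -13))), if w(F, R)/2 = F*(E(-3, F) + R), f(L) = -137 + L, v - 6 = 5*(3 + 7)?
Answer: 1/4916 ≈ 0.00020342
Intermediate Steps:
v = 56 (v = 6 + 5*(3 + 7) = 6 + 5*10 = 6 + 50 = 56)
D(h, P) = -6 + 3*h
w(F, R) = 2*F*(5 + R) (w(F, R) = 2*(F*(5 + R)) = 2*F*(5 + R))
1/(f(-211) + w(v, D(16, -13))) = 1/((-137 - 211) + 2*56*(5 + (-6 + 3*16))) = 1/(-348 + 2*56*(5 + (-6 + 48))) = 1/(-348 + 2*56*(5 + 42)) = 1/(-348 + 2*56*47) = 1/(-348 + 5264) = 1/4916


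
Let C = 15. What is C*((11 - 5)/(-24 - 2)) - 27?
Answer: -396/13 ≈ -30.462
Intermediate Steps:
C*((11 - 5)/(-24 - 2)) - 27 = 15*((11 - 5)/(-24 - 2)) - 27 = 15*(6/(-26)) - 27 = 15*(6*(-1/26)) - 27 = 15*(-3/13) - 27 = -45/13 - 27 = -396/13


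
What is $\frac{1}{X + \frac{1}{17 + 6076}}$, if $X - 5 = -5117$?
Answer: $- \frac{6093}{31147415} \approx -0.00019562$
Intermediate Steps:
$X = -5112$ ($X = 5 - 5117 = -5112$)
$\frac{1}{X + \frac{1}{17 + 6076}} = \frac{1}{-5112 + \frac{1}{17 + 6076}} = \frac{1}{-5112 + \frac{1}{6093}} = \frac{1}{- \frac{31147415}{6093}} = - \frac{6093}{31147415}$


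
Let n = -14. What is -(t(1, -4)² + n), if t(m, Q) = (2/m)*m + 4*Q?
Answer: -182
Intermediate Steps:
t(m, Q) = 2 + 4*Q
-(t(1, -4)² + n) = -((2 + 4*(-4))² - 14) = -((2 - 16)² - 14) = -((-14)² - 14) = -(196 - 14) = -1*182 = -182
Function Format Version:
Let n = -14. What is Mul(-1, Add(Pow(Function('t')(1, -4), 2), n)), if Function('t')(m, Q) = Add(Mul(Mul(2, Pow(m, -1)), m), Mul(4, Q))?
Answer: -182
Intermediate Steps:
Function('t')(m, Q) = Add(2, Mul(4, Q))
Mul(-1, Add(Pow(Function('t')(1, -4), 2), n)) = Mul(-1, Add(Pow(Add(2, Mul(4, -4)), 2), -14)) = Mul(-1, Add(Pow(Add(2, -16), 2), -14)) = Mul(-1, Add(Pow(-14, 2), -14)) = Mul(-1, Add(196, -14)) = Mul(-1, 182) = -182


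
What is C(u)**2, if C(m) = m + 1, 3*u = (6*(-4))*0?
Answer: 1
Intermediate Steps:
u = 0 (u = ((6*(-4))*0)/3 = (-24*0)/3 = (1/3)*0 = 0)
C(m) = 1 + m
C(u)**2 = (1 + 0)**2 = 1**2 = 1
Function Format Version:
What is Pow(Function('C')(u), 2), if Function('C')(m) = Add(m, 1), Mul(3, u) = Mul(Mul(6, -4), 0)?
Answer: 1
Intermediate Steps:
u = 0 (u = Mul(Rational(1, 3), Mul(Mul(6, -4), 0)) = Mul(Rational(1, 3), Mul(-24, 0)) = Mul(Rational(1, 3), 0) = 0)
Function('C')(m) = Add(1, m)
Pow(Function('C')(u), 2) = Pow(Add(1, 0), 2) = Pow(1, 2) = 1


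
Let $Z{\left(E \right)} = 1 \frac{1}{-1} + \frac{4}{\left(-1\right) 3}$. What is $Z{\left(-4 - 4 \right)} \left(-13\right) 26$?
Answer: $\frac{2366}{3} \approx 788.67$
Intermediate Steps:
$Z{\left(E \right)} = - \frac{7}{3}$ ($Z{\left(E \right)} = 1 \left(-1\right) + \frac{4}{-3} = -1 + 4 \left(- \frac{1}{3}\right) = -1 - \frac{4}{3} = - \frac{7}{3}$)
$Z{\left(-4 - 4 \right)} \left(-13\right) 26 = \left(- \frac{7}{3}\right) \left(-13\right) 26 = \frac{91}{3} \cdot 26 = \frac{2366}{3}$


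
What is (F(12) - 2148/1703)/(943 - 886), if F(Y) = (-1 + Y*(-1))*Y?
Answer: -89272/32357 ≈ -2.7590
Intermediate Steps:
F(Y) = Y*(-1 - Y) (F(Y) = (-1 - Y)*Y = Y*(-1 - Y))
(F(12) - 2148/1703)/(943 - 886) = (-1*12*(1 + 12) - 2148/1703)/(943 - 886) = (-1*12*13 - 2148*1/1703)/57 = (-156 - 2148/1703)*(1/57) = -267816/1703*1/57 = -89272/32357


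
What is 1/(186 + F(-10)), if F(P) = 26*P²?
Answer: 1/2786 ≈ 0.00035894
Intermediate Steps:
1/(186 + F(-10)) = 1/(186 + 26*(-10)²) = 1/(186 + 26*100) = 1/(186 + 2600) = 1/2786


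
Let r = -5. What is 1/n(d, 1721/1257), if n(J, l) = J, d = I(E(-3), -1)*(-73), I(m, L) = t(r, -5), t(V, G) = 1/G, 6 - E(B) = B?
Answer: 5/73 ≈ 0.068493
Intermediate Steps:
E(B) = 6 - B
I(m, L) = -⅕ (I(m, L) = 1/(-5) = -⅕)
d = 73/5 (d = -⅕*(-73) = 73/5 ≈ 14.600)
1/n(d, 1721/1257) = 1/(73/5) = 5/73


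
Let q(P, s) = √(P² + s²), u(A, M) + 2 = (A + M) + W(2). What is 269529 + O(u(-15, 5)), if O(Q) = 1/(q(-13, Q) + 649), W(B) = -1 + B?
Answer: 113447721568/420911 - √290/420911 ≈ 2.6953e+5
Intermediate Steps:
u(A, M) = -1 + A + M (u(A, M) = -2 + ((A + M) + (-1 + 2)) = -2 + ((A + M) + 1) = -2 + (1 + A + M) = -1 + A + M)
O(Q) = 1/(649 + √(169 + Q²)) (O(Q) = 1/(√((-13)² + Q²) + 649) = 1/(√(169 + Q²) + 649) = 1/(649 + √(169 + Q²)))
269529 + O(u(-15, 5)) = 269529 + 1/(649 + √(169 + (-1 - 15 + 5)²)) = 269529 + 1/(649 + √(169 + (-11)²)) = 269529 + 1/(649 + √(169 + 121)) = 269529 + 1/(649 + √290)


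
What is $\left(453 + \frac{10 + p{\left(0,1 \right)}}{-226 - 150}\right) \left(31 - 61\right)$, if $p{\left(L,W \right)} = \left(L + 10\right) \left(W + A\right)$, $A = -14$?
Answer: $- \frac{639180}{47} \approx -13600.0$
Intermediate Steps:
$p{\left(L,W \right)} = \left(-14 + W\right) \left(10 + L\right)$ ($p{\left(L,W \right)} = \left(L + 10\right) \left(W - 14\right) = \left(10 + L\right) \left(-14 + W\right) = \left(-14 + W\right) \left(10 + L\right)$)
$\left(453 + \frac{10 + p{\left(0,1 \right)}}{-226 - 150}\right) \left(31 - 61\right) = \left(453 + \frac{10 + \left(-140 - 0 + 10 \cdot 1 + 0 \cdot 1\right)}{-226 - 150}\right) \left(31 - 61\right) = \left(453 + \frac{10 + \left(-140 + 0 + 10 + 0\right)}{-376}\right) \left(-30\right) = \left(453 + \left(10 - 130\right) \left(- \frac{1}{376}\right)\right) \left(-30\right) = \left(453 - - \frac{15}{47}\right) \left(-30\right) = \left(453 + \frac{15}{47}\right) \left(-30\right) = \frac{21306}{47} \left(-30\right) = - \frac{639180}{47}$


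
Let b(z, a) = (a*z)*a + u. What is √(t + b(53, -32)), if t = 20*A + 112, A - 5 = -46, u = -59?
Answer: 3*√5945 ≈ 231.31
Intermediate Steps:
A = -41 (A = 5 - 46 = -41)
b(z, a) = -59 + z*a² (b(z, a) = (a*z)*a - 59 = z*a² - 59 = -59 + z*a²)
t = -708 (t = 20*(-41) + 112 = -820 + 112 = -708)
√(t + b(53, -32)) = √(-708 + (-59 + 53*(-32)²)) = √(-708 + (-59 + 53*1024)) = √(-708 + (-59 + 54272)) = √(-708 + 54213) = √53505 = 3*√5945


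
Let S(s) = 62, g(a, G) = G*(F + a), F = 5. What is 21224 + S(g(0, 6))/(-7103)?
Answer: 150754010/7103 ≈ 21224.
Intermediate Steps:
g(a, G) = G*(5 + a)
21224 + S(g(0, 6))/(-7103) = 21224 + 62/(-7103) = 21224 + 62*(-1/7103) = 21224 - 62/7103 = 150754010/7103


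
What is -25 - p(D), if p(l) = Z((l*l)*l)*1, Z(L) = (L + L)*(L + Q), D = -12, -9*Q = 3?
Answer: -5973145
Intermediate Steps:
Q = -1/3 (Q = -1/9*3 = -1/3 ≈ -0.33333)
Z(L) = 2*L*(-1/3 + L) (Z(L) = (L + L)*(L - 1/3) = (2*L)*(-1/3 + L) = 2*L*(-1/3 + L))
p(l) = 2*l**3*(-1 + 3*l**3)/3 (p(l) = (2*((l*l)*l)*(-1 + 3*((l*l)*l))/3)*1 = (2*(l**2*l)*(-1 + 3*(l**2*l))/3)*1 = (2*l**3*(-1 + 3*l**3)/3)*1 = 2*l**3*(-1 + 3*l**3)/3)
-25 - p(D) = -25 - 2*(-12)**3*(-1/3 + (-12)**3) = -25 - 2*(-1728)*(-1/3 - 1728) = -25 - 2*(-1728)*(-5185)/3 = -25 - 1*5973120 = -25 - 5973120 = -5973145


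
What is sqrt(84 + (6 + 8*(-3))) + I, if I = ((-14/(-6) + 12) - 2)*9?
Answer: 111 + sqrt(66) ≈ 119.12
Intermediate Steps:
I = 111 (I = ((-14*(-1/6) + 12) - 2)*9 = ((7/3 + 12) - 2)*9 = (43/3 - 2)*9 = (37/3)*9 = 111)
sqrt(84 + (6 + 8*(-3))) + I = sqrt(84 + (6 + 8*(-3))) + 111 = sqrt(84 + (6 - 24)) + 111 = sqrt(84 - 18) + 111 = sqrt(66) + 111 = 111 + sqrt(66)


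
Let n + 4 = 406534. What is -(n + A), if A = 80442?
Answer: -486972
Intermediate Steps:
n = 406530 (n = -4 + 406534 = 406530)
-(n + A) = -(406530 + 80442) = -1*486972 = -486972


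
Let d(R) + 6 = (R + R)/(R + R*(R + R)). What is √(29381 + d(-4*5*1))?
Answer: √44679297/39 ≈ 171.39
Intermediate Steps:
d(R) = -6 + 2*R/(R + 2*R²) (d(R) = -6 + (R + R)/(R + R*(R + R)) = -6 + (2*R)/(R + R*(2*R)) = -6 + (2*R)/(R + 2*R²) = -6 + 2*R/(R + 2*R²))
√(29381 + d(-4*5*1)) = √(29381 + 4*(-1 - 3*(-4*5))/(1 + 2*(-4*5*1))) = √(29381 + 4*(-1 - (-60))/(1 + 2*(-20*1))) = √(29381 + 4*(-1 - 3*(-20))/(1 + 2*(-20))) = √(29381 + 4*(-1 + 60)/(1 - 40)) = √(29381 + 4*59/(-39)) = √(29381 + 4*(-1/39)*59) = √(29381 - 236/39) = √(1145623/39) = √44679297/39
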